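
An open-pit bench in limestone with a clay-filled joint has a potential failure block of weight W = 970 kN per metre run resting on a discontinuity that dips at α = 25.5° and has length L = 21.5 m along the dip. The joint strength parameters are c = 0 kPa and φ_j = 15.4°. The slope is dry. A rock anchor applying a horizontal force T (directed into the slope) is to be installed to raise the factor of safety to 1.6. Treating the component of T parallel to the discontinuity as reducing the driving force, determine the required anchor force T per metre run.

Resolving forces along and normal to the sliding plane, with the horizontal anchor force T adding T·sinα to the effective normal force and T·cosα acting up the plane against the driving force:
FS = [cL + (W cosα + T sinα) tanφ_j] / [W sinα − T cosα]
Without the anchor: N' = 875.5 kN/m, driving T_d = 417.6 kN/m, resisting R = 0·21.5 + 875.5·tan15.4° = 241.2 kN/m, FS = 0.58.
Setting FS = 1.6 and solving for T:
1.6·(417.6 − T cos25.5°) = 241.2 + T sin25.5°·tan15.4°
T·(sin25.5°·tan15.4° + 1.6·cos25.5°) = 1.6·417.6 − 241.2
T·(0.4305·0.2754 + 1.6·0.9026) = 668.2 − 241.2 = 427.0
T·1.5627 = 427.0
T = 273.2 kN/m

T = 273 kN/m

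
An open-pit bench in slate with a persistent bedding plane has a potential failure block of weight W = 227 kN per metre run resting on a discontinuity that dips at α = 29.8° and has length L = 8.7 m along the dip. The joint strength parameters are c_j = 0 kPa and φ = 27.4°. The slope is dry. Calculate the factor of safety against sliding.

Resolving the block weight along and normal to the plane and applying the Mohr–Coulomb strength on the joint:
N' = W cosα = 227·cos29.8° = 197.0 kN/m
Driving force T = W sinα = 227·sin29.8° = 112.8 kN/m
Resisting force R = c_j·L + N'·tanφ = 0·8.7 + 197.0·tan27.4° = 0.0 + 102.1 = 102.1 kN/m
FS = R / T = 102.1 / 112.8 = 0.905

FS = 0.91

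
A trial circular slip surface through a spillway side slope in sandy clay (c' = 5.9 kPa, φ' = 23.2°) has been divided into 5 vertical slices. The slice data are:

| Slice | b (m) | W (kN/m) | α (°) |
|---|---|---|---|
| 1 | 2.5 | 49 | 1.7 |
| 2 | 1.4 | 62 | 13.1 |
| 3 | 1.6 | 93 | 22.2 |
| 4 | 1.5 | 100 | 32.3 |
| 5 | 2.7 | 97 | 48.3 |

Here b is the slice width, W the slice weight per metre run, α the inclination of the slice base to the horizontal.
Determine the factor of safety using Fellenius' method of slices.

FS = 1.22

Ordinary method of slices: FS = Σ[c'·Δl_i + (W_i cosα_i)·tanφ'] / Σ W_i sinα_i, with Δl_i = b_i / cosα_i.
Slice 1: Δl = 2.5/cos1.7° = 2.501 m; N'_1 = 49·cos1.7° = 49.0; c'Δl = 14.76; W sinα = 1.5
Slice 2: Δl = 1.4/cos13.1° = 1.437 m; N'_2 = 62·cos13.1° = 60.4; c'Δl = 8.48; W sinα = 14.1
Slice 3: Δl = 1.6/cos22.2° = 1.728 m; N'_3 = 93·cos22.2° = 86.1; c'Δl = 10.20; W sinα = 35.1
Slice 4: Δl = 1.5/cos32.3° = 1.775 m; N'_4 = 100·cos32.3° = 84.5; c'Δl = 10.47; W sinα = 53.4
Slice 5: Δl = 2.7/cos48.3° = 4.059 m; N'_5 = 97·cos48.3° = 64.5; c'Δl = 23.95; W sinα = 72.4
Σc'Δl = 67.8 kN/m; ΣN' = 344.5 kN/m; ΣW sinα = 176.5 kN/m
Resisting = 67.8 + 344.5·tan23.2° = 67.8 + 147.7 = 215.5 kN/m
FS = 215.5 / 176.5 = 1.221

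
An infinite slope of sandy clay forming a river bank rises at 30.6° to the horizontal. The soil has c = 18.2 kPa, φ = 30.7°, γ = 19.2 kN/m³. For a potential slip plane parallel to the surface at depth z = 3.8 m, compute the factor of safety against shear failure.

For an infinite slope with a slip plane parallel to the surface (no pore pressure): FS = [c + γz cos²β tanφ] / [γz sinβ cosβ].
γz = 19.2·3.8 = 72.96 kN/m²
Numerator = 18.2 + 72.96·cos²30.6°·tan30.7° = 18.2 + 72.96·0.7409·0.5938 = 50.295 kPa
Denominator = 72.96·sin30.6°·cos30.6° = 72.96·0.5090·0.8607 = 31.968 kPa
FS = 50.295 / 31.968 = 1.573

FS = 1.57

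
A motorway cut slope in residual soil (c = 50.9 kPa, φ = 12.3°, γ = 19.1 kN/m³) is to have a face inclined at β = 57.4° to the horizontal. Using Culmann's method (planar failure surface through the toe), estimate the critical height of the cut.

Culmann's analysis gives the critical failure plane at α_cr = (β + φ)/2 = (57.4 + 12.3)/2 = 34.9°, and the critical height
H_c = (4c/γ) · sinβ cosφ / [1 − cos(β − φ)]
    = (4·50.9/19.1) · sin57.4°·cos12.3° / [1 − cos(45.1°)]
    = 10.660 · 0.8425·0.9770 / [1 − 0.7059]
    = 10.660 · 0.8231 / 0.2941
    = 29.83 m

H_c = 29.83 m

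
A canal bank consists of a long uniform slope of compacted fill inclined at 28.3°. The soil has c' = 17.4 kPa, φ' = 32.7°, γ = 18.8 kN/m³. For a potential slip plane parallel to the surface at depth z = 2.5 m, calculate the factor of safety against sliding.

For an infinite slope with a slip plane parallel to the surface (no pore pressure): FS = [c' + γz cos²β tanφ'] / [γz sinβ cosβ].
γz = 18.8·2.5 = 47.00 kN/m²
Numerator = 17.4 + 47.00·cos²28.3°·tan32.7° = 17.4 + 47.00·0.7752·0.6420 = 40.792 kPa
Denominator = 47.00·sin28.3°·cos28.3° = 47.00·0.4741·0.8805 = 19.619 kPa
FS = 40.792 / 19.619 = 2.079

FS = 2.08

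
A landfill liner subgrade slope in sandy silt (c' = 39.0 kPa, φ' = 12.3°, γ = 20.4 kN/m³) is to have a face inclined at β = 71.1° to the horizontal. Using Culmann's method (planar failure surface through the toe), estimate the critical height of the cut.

Culmann's analysis gives the critical failure plane at α_cr = (β + φ')/2 = (71.1 + 12.3)/2 = 41.7°, and the critical height
H_c = (4c'/γ) · sinβ cosφ' / [1 − cos(β − φ')]
    = (4·39.0/20.4) · sin71.1°·cos12.3° / [1 − cos(58.8°)]
    = 7.647 · 0.9461·0.9770 / [1 − 0.5180]
    = 7.647 · 0.9244 / 0.4820
    = 14.67 m

H_c = 14.67 m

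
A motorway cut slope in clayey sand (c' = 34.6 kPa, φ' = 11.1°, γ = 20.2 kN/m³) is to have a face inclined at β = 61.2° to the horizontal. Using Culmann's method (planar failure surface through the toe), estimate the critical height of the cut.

H_c = 16.43 m

Culmann's analysis gives the critical failure plane at α_cr = (β + φ')/2 = (61.2 + 11.1)/2 = 36.1°, and the critical height
H_c = (4c'/γ) · sinβ cosφ' / [1 − cos(β − φ')]
    = (4·34.6/20.2) · sin61.2°·cos11.1° / [1 − cos(50.1°)]
    = 6.851 · 0.8763·0.9813 / [1 − 0.6414]
    = 6.851 · 0.8599 / 0.3586
    = 16.43 m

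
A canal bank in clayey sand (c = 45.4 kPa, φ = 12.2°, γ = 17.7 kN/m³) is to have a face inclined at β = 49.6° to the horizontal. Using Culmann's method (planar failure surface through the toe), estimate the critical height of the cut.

H_c = 37.15 m

Culmann's analysis gives the critical failure plane at α_cr = (β + φ)/2 = (49.6 + 12.2)/2 = 30.9°, and the critical height
H_c = (4c/γ) · sinβ cosφ / [1 − cos(β − φ)]
    = (4·45.4/17.7) · sin49.6°·cos12.2° / [1 − cos(37.4°)]
    = 10.260 · 0.7615·0.9774 / [1 − 0.7944]
    = 10.260 · 0.7443 / 0.2056
    = 37.15 m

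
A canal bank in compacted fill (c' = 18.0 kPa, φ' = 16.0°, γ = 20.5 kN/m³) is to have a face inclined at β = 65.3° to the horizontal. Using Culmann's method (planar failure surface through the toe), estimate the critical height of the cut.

Culmann's analysis gives the critical failure plane at α_cr = (β + φ')/2 = (65.3 + 16.0)/2 = 40.6°, and the critical height
H_c = (4c'/γ) · sinβ cosφ' / [1 − cos(β − φ')]
    = (4·18.0/20.5) · sin65.3°·cos16.0° / [1 − cos(49.3°)]
    = 3.512 · 0.9085·0.9613 / [1 − 0.6521]
    = 3.512 · 0.8733 / 0.3479
    = 8.82 m

H_c = 8.82 m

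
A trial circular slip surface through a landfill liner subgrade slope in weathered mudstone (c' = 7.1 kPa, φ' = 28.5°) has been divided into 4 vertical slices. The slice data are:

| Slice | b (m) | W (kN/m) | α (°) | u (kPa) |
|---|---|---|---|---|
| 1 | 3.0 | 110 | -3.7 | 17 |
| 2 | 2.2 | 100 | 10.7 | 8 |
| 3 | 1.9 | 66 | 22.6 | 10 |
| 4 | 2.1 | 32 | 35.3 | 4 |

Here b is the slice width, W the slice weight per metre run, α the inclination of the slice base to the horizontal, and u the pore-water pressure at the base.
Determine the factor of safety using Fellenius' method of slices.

FS = 3.18

Ordinary method of slices: FS = Σ[c'·Δl_i + (W_i cosα_i − u_i·Δl_i)·tanφ'] / Σ W_i sinα_i, with Δl_i = b_i / cosα_i.
Slice 1: Δl = 3.0/cos(-3.7°) = 3.006 m; N'_1 = 110·cos(-3.7°) − 17·3.006 = 58.7; c'Δl = 21.34; W sinα = -7.1
Slice 2: Δl = 2.2/cos10.7° = 2.239 m; N'_2 = 100·cos10.7° − 8·2.239 = 80.3; c'Δl = 15.90; W sinα = 18.6
Slice 3: Δl = 1.9/cos22.6° = 2.058 m; N'_3 = 66·cos22.6° − 10·2.058 = 40.4; c'Δl = 14.61; W sinα = 25.4
Slice 4: Δl = 2.1/cos35.3° = 2.573 m; N'_4 = 32·cos35.3° − 4·2.573 = 15.8; c'Δl = 18.27; W sinα = 18.5
Σc'Δl = 70.1 kN/m; ΣN' = 195.2 kN/m; ΣW sinα = 55.3 kN/m
Resisting = 70.1 + 195.2·tan28.5° = 70.1 + 106.0 = 176.1 kN/m
FS = 176.1 / 55.3 = 3.183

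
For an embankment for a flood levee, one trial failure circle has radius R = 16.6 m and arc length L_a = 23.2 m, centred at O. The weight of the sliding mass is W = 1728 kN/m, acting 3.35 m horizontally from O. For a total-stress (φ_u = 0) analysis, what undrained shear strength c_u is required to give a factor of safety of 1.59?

c_u = 23.9 kPa

FS = c_u·L_a·R / (W·d), so c_u = FS·W·d / (L_a·R).
c_u = 1.59·1728·3.35 / (23.20·16.6) = 9204.2 / 385.12 = 23.90 kPa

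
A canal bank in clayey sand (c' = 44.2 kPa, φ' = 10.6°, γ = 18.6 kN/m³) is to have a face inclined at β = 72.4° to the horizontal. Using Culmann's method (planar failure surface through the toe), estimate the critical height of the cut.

Culmann's analysis gives the critical failure plane at α_cr = (β + φ')/2 = (72.4 + 10.6)/2 = 41.5°, and the critical height
H_c = (4c'/γ) · sinβ cosφ' / [1 − cos(β − φ')]
    = (4·44.2/18.6) · sin72.4°·cos10.6° / [1 − cos(61.8°)]
    = 9.505 · 0.9532·0.9829 / [1 − 0.4726]
    = 9.505 · 0.9369 / 0.5274
    = 16.88 m

H_c = 16.88 m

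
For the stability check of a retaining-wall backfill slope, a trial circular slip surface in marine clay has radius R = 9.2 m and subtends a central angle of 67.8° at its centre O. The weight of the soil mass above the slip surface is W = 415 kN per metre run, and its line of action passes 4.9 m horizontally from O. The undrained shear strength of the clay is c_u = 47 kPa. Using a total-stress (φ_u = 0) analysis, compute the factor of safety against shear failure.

Taking moments about the centre O, the resisting moment is provided by the undrained shear strength acting along the arc:
Arc length L_a = R·θ = 9.2·(67.8°·π/180) = 9.2·1.1833 = 10.89 m
M_R = c_u·L_a·R = 47·10.89·9.2 = 4707.4 kN·m/m
M_D = W·d = 415·4.9 = 2033.5 kN·m/m
FS = M_R / M_D = 4707.4 / 2033.5 = 2.315

FS = 2.31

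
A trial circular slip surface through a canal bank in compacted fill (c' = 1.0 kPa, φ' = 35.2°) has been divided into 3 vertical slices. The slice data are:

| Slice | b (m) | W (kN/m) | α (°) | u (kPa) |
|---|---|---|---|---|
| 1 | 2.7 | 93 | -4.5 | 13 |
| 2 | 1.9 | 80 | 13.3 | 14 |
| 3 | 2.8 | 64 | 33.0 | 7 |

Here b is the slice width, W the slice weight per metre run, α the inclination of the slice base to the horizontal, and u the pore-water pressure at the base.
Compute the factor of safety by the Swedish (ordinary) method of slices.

FS = 2.30

Ordinary method of slices: FS = Σ[c'·Δl_i + (W_i cosα_i − u_i·Δl_i)·tanφ'] / Σ W_i sinα_i, with Δl_i = b_i / cosα_i.
Slice 1: Δl = 2.7/cos(-4.5°) = 2.708 m; N'_1 = 93·cos(-4.5°) − 13·2.708 = 57.5; c'Δl = 2.71; W sinα = -7.3
Slice 2: Δl = 1.9/cos13.3° = 1.952 m; N'_2 = 80·cos13.3° − 14·1.952 = 50.5; c'Δl = 1.95; W sinα = 18.4
Slice 3: Δl = 2.8/cos33.0° = 3.339 m; N'_3 = 64·cos33.0° − 7·3.339 = 30.3; c'Δl = 3.34; W sinα = 34.9
Σc'Δl = 8.0 kN/m; ΣN' = 138.3 kN/m; ΣW sinα = 46.0 kN/m
Resisting = 8.0 + 138.3·tan35.2° = 8.0 + 97.6 = 105.6 kN/m
FS = 105.6 / 46.0 = 2.297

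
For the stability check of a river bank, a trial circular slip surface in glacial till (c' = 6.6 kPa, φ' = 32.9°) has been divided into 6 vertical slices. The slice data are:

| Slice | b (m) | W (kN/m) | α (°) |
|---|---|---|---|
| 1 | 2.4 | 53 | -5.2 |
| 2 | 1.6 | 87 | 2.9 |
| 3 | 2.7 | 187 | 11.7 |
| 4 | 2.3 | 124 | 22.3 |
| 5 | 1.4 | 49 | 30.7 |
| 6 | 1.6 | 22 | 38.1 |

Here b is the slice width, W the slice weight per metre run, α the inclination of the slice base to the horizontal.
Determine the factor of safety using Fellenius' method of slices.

FS = 3.30

Ordinary method of slices: FS = Σ[c'·Δl_i + (W_i cosα_i)·tanφ'] / Σ W_i sinα_i, with Δl_i = b_i / cosα_i.
Slice 1: Δl = 2.4/cos(-5.2°) = 2.410 m; N'_1 = 53·cos(-5.2°) = 52.8; c'Δl = 15.91; W sinα = -4.8
Slice 2: Δl = 1.6/cos2.9° = 1.602 m; N'_2 = 87·cos2.9° = 86.9; c'Δl = 10.57; W sinα = 4.4
Slice 3: Δl = 2.7/cos11.7° = 2.757 m; N'_3 = 187·cos11.7° = 183.1; c'Δl = 18.20; W sinα = 37.9
Slice 4: Δl = 2.3/cos22.3° = 2.486 m; N'_4 = 124·cos22.3° = 114.7; c'Δl = 16.41; W sinα = 47.1
Slice 5: Δl = 1.4/cos30.7° = 1.628 m; N'_5 = 49·cos30.7° = 42.1; c'Δl = 10.75; W sinα = 25.0
Slice 6: Δl = 1.6/cos38.1° = 2.033 m; N'_6 = 22·cos38.1° = 17.3; c'Δl = 13.42; W sinα = 13.6
Σc'Δl = 85.2 kN/m; ΣN' = 497.0 kN/m; ΣW sinα = 123.2 kN/m
Resisting = 85.2 + 497.0·tan32.9° = 85.2 + 321.5 = 406.7 kN/m
FS = 406.7 / 123.2 = 3.302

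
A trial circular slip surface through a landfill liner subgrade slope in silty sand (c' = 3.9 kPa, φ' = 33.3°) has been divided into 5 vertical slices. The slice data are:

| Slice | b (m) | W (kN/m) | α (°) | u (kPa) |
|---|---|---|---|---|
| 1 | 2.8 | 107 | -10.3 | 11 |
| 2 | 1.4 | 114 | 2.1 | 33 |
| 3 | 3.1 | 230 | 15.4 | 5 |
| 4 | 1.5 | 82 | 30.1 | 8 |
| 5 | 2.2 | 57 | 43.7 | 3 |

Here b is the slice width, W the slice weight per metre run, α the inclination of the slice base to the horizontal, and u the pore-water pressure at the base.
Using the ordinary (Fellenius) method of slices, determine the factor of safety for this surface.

FS = 2.64

Ordinary method of slices: FS = Σ[c'·Δl_i + (W_i cosα_i − u_i·Δl_i)·tanφ'] / Σ W_i sinα_i, with Δl_i = b_i / cosα_i.
Slice 1: Δl = 2.8/cos(-10.3°) = 2.846 m; N'_1 = 107·cos(-10.3°) − 11·2.846 = 74.0; c'Δl = 11.10; W sinα = -19.1
Slice 2: Δl = 1.4/cos2.1° = 1.401 m; N'_2 = 114·cos2.1° − 33·1.401 = 67.7; c'Δl = 5.46; W sinα = 4.2
Slice 3: Δl = 3.1/cos15.4° = 3.215 m; N'_3 = 230·cos15.4° − 5·3.215 = 205.7; c'Δl = 12.54; W sinα = 61.1
Slice 4: Δl = 1.5/cos30.1° = 1.734 m; N'_4 = 82·cos30.1° − 8·1.734 = 57.1; c'Δl = 6.76; W sinα = 41.1
Slice 5: Δl = 2.2/cos43.7° = 3.043 m; N'_5 = 57·cos43.7° − 3·3.043 = 32.1; c'Δl = 11.87; W sinα = 39.4
Σc'Δl = 47.7 kN/m; ΣN' = 436.5 kN/m; ΣW sinα = 126.6 kN/m
Resisting = 47.7 + 436.5·tan33.3° = 47.7 + 286.7 = 334.4 kN/m
FS = 334.4 / 126.6 = 2.641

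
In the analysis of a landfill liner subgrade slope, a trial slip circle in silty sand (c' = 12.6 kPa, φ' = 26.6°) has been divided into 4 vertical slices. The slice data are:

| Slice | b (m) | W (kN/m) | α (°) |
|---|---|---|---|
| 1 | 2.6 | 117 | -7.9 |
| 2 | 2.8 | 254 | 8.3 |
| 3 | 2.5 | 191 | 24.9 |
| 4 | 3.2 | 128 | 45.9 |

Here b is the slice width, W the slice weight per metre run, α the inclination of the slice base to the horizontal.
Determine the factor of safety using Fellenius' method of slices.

Ordinary method of slices: FS = Σ[c'·Δl_i + (W_i cosα_i)·tanφ'] / Σ W_i sinα_i, with Δl_i = b_i / cosα_i.
Slice 1: Δl = 2.6/cos(-7.9°) = 2.625 m; N'_1 = 117·cos(-7.9°) = 115.9; c'Δl = 33.07; W sinα = -16.1
Slice 2: Δl = 2.8/cos8.3° = 2.830 m; N'_2 = 254·cos8.3° = 251.3; c'Δl = 35.65; W sinα = 36.7
Slice 3: Δl = 2.5/cos24.9° = 2.756 m; N'_3 = 191·cos24.9° = 173.2; c'Δl = 34.73; W sinα = 80.4
Slice 4: Δl = 3.2/cos45.9° = 4.598 m; N'_4 = 128·cos45.9° = 89.1; c'Δl = 57.94; W sinα = 91.9
Σc'Δl = 161.4 kN/m; ΣN' = 629.6 kN/m; ΣW sinα = 192.9 kN/m
Resisting = 161.4 + 629.6·tan26.6° = 161.4 + 315.3 = 476.6 kN/m
FS = 476.6 / 192.9 = 2.471

FS = 2.47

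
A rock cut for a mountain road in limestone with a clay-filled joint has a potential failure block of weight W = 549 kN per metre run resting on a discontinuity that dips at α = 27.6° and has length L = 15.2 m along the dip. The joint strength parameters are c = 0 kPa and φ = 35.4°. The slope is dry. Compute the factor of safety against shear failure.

Resolving the block weight along and normal to the plane and applying the Mohr–Coulomb strength on the joint:
N' = W cosα = 549·cos27.6° = 486.5 kN/m
Driving force T = W sinα = 549·sin27.6° = 254.3 kN/m
Resisting force R = c·L + N'·tanφ = 0·15.2 + 486.5·tan35.4° = 0.0 + 345.8 = 345.8 kN/m
FS = R / T = 345.8 / 254.3 = 1.359

FS = 1.36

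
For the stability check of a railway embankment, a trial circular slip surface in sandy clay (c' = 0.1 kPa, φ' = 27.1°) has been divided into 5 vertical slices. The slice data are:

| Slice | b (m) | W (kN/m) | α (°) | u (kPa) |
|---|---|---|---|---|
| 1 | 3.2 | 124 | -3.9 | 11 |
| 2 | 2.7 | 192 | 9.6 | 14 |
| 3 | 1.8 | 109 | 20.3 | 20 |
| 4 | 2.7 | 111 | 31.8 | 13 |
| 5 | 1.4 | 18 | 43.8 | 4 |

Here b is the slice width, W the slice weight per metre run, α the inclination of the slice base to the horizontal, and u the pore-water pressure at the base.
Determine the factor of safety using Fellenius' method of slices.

Ordinary method of slices: FS = Σ[c'·Δl_i + (W_i cosα_i − u_i·Δl_i)·tanφ'] / Σ W_i sinα_i, with Δl_i = b_i / cosα_i.
Slice 1: Δl = 3.2/cos(-3.9°) = 3.207 m; N'_1 = 124·cos(-3.9°) − 11·3.207 = 88.4; c'Δl = 0.32; W sinα = -8.4
Slice 2: Δl = 2.7/cos9.6° = 2.738 m; N'_2 = 192·cos9.6° − 14·2.738 = 151.0; c'Δl = 0.27; W sinα = 32.0
Slice 3: Δl = 1.8/cos20.3° = 1.919 m; N'_3 = 109·cos20.3° − 20·1.919 = 63.8; c'Δl = 0.19; W sinα = 37.8
Slice 4: Δl = 2.7/cos31.8° = 3.177 m; N'_4 = 111·cos31.8° − 13·3.177 = 53.0; c'Δl = 0.32; W sinα = 58.5
Slice 5: Δl = 1.4/cos43.8° = 1.940 m; N'_5 = 18·cos43.8° − 4·1.940 = 5.2; c'Δl = 0.19; W sinα = 12.5
Σc'Δl = 1.3 kN/m; ΣN' = 361.5 kN/m; ΣW sinα = 132.4 kN/m
Resisting = 1.3 + 361.5·tan27.1° = 1.3 + 185.0 = 186.3 kN/m
FS = 186.3 / 132.4 = 1.408

FS = 1.41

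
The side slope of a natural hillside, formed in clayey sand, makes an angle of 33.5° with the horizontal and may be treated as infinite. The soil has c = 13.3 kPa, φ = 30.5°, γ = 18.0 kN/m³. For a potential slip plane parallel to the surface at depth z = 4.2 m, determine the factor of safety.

For an infinite slope with a slip plane parallel to the surface (no pore pressure): FS = [c + γz cos²β tanφ] / [γz sinβ cosβ].
γz = 18.0·4.2 = 75.60 kN/m²
Numerator = 13.3 + 75.60·cos²33.5°·tan30.5° = 13.3 + 75.60·0.6954·0.5890 = 44.266 kPa
Denominator = 75.60·sin33.5°·cos33.5° = 75.60·0.5519·0.8339 = 34.795 kPa
FS = 44.266 / 34.795 = 1.272

FS = 1.27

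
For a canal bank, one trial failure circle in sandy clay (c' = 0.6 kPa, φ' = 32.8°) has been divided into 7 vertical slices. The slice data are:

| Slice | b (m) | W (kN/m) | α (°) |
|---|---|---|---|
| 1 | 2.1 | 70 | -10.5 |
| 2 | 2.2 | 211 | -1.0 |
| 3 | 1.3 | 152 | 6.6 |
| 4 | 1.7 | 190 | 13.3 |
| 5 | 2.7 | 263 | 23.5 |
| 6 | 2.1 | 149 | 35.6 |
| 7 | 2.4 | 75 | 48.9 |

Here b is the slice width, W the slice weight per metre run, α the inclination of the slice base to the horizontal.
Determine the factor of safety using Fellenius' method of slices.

FS = 2.29

Ordinary method of slices: FS = Σ[c'·Δl_i + (W_i cosα_i)·tanφ'] / Σ W_i sinα_i, with Δl_i = b_i / cosα_i.
Slice 1: Δl = 2.1/cos(-10.5°) = 2.136 m; N'_1 = 70·cos(-10.5°) = 68.8; c'Δl = 1.28; W sinα = -12.8
Slice 2: Δl = 2.2/cos(-1.0°) = 2.200 m; N'_2 = 211·cos(-1.0°) = 211.0; c'Δl = 1.32; W sinα = -3.7
Slice 3: Δl = 1.3/cos6.6° = 1.309 m; N'_3 = 152·cos6.6° = 151.0; c'Δl = 0.79; W sinα = 17.5
Slice 4: Δl = 1.7/cos13.3° = 1.747 m; N'_4 = 190·cos13.3° = 184.9; c'Δl = 1.05; W sinα = 43.7
Slice 5: Δl = 2.7/cos23.5° = 2.944 m; N'_5 = 263·cos23.5° = 241.2; c'Δl = 1.77; W sinα = 104.9
Slice 6: Δl = 2.1/cos35.6° = 2.583 m; N'_6 = 149·cos35.6° = 121.2; c'Δl = 1.55; W sinα = 86.7
Slice 7: Δl = 2.4/cos48.9° = 3.651 m; N'_7 = 75·cos48.9° = 49.3; c'Δl = 2.19; W sinα = 56.5
Σc'Δl = 9.9 kN/m; ΣN' = 1027.3 kN/m; ΣW sinα = 292.9 kN/m
Resisting = 9.9 + 1027.3·tan32.8° = 9.9 + 662.1 = 672.0 kN/m
FS = 672.0 / 292.9 = 2.295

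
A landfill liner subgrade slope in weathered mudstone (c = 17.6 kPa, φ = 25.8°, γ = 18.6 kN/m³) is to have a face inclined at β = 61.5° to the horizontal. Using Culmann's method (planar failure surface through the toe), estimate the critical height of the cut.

Culmann's analysis gives the critical failure plane at α_cr = (β + φ)/2 = (61.5 + 25.8)/2 = 43.6°, and the critical height
H_c = (4c/γ) · sinβ cosφ / [1 − cos(β − φ)]
    = (4·17.6/18.6) · sin61.5°·cos25.8° / [1 − cos(35.7°)]
    = 3.785 · 0.8788·0.9003 / [1 − 0.8121]
    = 3.785 · 0.7912 / 0.1879
    = 15.94 m

H_c = 15.94 m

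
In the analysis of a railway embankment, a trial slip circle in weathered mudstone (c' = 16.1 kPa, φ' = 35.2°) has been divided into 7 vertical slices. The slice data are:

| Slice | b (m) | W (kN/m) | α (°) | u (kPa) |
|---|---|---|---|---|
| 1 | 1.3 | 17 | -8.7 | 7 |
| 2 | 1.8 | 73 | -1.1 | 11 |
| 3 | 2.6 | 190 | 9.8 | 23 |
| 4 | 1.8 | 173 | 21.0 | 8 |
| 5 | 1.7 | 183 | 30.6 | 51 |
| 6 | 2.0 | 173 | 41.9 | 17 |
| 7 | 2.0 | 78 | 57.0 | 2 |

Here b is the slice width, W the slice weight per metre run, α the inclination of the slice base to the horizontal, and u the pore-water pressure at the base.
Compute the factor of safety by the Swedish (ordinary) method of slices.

FS = 1.69

Ordinary method of slices: FS = Σ[c'·Δl_i + (W_i cosα_i − u_i·Δl_i)·tanφ'] / Σ W_i sinα_i, with Δl_i = b_i / cosα_i.
Slice 1: Δl = 1.3/cos(-8.7°) = 1.315 m; N'_1 = 17·cos(-8.7°) − 7·1.315 = 7.6; c'Δl = 21.17; W sinα = -2.6
Slice 2: Δl = 1.8/cos(-1.1°) = 1.800 m; N'_2 = 73·cos(-1.1°) − 11·1.800 = 53.2; c'Δl = 28.99; W sinα = -1.4
Slice 3: Δl = 2.6/cos9.8° = 2.639 m; N'_3 = 190·cos9.8° − 23·2.639 = 126.5; c'Δl = 42.48; W sinα = 32.3
Slice 4: Δl = 1.8/cos21.0° = 1.928 m; N'_4 = 173·cos21.0° − 8·1.928 = 146.1; c'Δl = 31.04; W sinα = 62.0
Slice 5: Δl = 1.7/cos30.6° = 1.975 m; N'_5 = 183·cos30.6° − 51·1.975 = 56.8; c'Δl = 31.80; W sinα = 93.2
Slice 6: Δl = 2.0/cos41.9° = 2.687 m; N'_6 = 173·cos41.9° − 17·2.687 = 83.1; c'Δl = 43.26; W sinα = 115.5
Slice 7: Δl = 2.0/cos57.0° = 3.672 m; N'_7 = 78·cos57.0° − 2·3.672 = 35.1; c'Δl = 59.12; W sinα = 65.4
Σc'Δl = 257.9 kN/m; ΣN' = 508.4 kN/m; ΣW sinα = 364.5 kN/m
Resisting = 257.9 + 508.4·tan35.2° = 257.9 + 358.7 = 616.5 kN/m
FS = 616.5 / 364.5 = 1.692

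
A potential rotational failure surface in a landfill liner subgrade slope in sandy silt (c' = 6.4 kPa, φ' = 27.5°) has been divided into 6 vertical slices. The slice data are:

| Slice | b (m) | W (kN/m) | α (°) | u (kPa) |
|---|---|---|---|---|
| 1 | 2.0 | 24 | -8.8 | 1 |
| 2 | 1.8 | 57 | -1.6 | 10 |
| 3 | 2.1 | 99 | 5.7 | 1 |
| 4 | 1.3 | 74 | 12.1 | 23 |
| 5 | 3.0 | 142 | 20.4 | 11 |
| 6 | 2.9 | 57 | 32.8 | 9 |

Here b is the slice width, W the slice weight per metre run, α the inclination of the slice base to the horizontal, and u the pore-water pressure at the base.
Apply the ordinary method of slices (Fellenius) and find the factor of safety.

FS = 2.51

Ordinary method of slices: FS = Σ[c'·Δl_i + (W_i cosα_i − u_i·Δl_i)·tanφ'] / Σ W_i sinα_i, with Δl_i = b_i / cosα_i.
Slice 1: Δl = 2.0/cos(-8.8°) = 2.024 m; N'_1 = 24·cos(-8.8°) − 1·2.024 = 21.7; c'Δl = 12.95; W sinα = -3.7
Slice 2: Δl = 1.8/cos(-1.6°) = 1.801 m; N'_2 = 57·cos(-1.6°) − 10·1.801 = 39.0; c'Δl = 11.52; W sinα = -1.6
Slice 3: Δl = 2.1/cos5.7° = 2.110 m; N'_3 = 99·cos5.7° − 1·2.110 = 96.4; c'Δl = 13.51; W sinα = 9.8
Slice 4: Δl = 1.3/cos12.1° = 1.330 m; N'_4 = 74·cos12.1° − 23·1.330 = 41.8; c'Δl = 8.51; W sinα = 15.5
Slice 5: Δl = 3.0/cos20.4° = 3.201 m; N'_5 = 142·cos20.4° − 11·3.201 = 97.9; c'Δl = 20.48; W sinα = 49.5
Slice 6: Δl = 2.9/cos32.8° = 3.450 m; N'_6 = 57·cos32.8° − 9·3.450 = 16.9; c'Δl = 22.08; W sinα = 30.9
Σc'Δl = 89.1 kN/m; ΣN' = 313.6 kN/m; ΣW sinα = 100.5 kN/m
Resisting = 89.1 + 313.6·tan27.5° = 89.1 + 163.2 = 252.3 kN/m
FS = 252.3 / 100.5 = 2.512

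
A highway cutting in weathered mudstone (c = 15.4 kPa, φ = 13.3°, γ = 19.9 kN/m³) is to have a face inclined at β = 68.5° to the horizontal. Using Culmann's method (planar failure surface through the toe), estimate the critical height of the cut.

Culmann's analysis gives the critical failure plane at α_cr = (β + φ)/2 = (68.5 + 13.3)/2 = 40.9°, and the critical height
H_c = (4c/γ) · sinβ cosφ / [1 − cos(β − φ)]
    = (4·15.4/19.9) · sin68.5°·cos13.3° / [1 − cos(55.2°)]
    = 3.095 · 0.9304·0.9732 / [1 − 0.5707]
    = 3.095 · 0.9055 / 0.4293
    = 6.53 m

H_c = 6.53 m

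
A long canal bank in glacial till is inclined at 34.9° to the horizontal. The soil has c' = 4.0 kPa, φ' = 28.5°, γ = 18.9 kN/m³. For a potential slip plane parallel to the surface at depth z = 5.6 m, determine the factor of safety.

FS = 0.86

For an infinite slope with a slip plane parallel to the surface (no pore pressure): FS = [c' + γz cos²β tanφ'] / [γz sinβ cosβ].
γz = 18.9·5.6 = 105.84 kN/m²
Numerator = 4.0 + 105.84·cos²34.9°·tan28.5° = 4.0 + 105.84·0.6726·0.5430 = 42.655 kPa
Denominator = 105.84·sin34.9°·cos34.9° = 105.84·0.5721·0.8202 = 49.665 kPa
FS = 42.655 / 49.665 = 0.859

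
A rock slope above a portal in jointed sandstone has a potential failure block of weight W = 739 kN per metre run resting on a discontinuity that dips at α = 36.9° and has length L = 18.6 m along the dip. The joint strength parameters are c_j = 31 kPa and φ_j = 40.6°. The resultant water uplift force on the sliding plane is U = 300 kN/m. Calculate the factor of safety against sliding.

FS = 1.86

Resolving the block weight along and normal to the plane and applying the Mohr–Coulomb strength on the joint:
N' = W cosα − U = 739·cos36.9° − 300 = 291.0 kN/m
Driving force T = W sinα = 739·sin36.9° = 443.7 kN/m
Resisting force R = c_j·L + N'·tanφ_j = 31·18.6 + 291.0·tan40.6° = 576.6 + 249.4 = 826.0 kN/m
FS = R / T = 826.0 / 443.7 = 1.862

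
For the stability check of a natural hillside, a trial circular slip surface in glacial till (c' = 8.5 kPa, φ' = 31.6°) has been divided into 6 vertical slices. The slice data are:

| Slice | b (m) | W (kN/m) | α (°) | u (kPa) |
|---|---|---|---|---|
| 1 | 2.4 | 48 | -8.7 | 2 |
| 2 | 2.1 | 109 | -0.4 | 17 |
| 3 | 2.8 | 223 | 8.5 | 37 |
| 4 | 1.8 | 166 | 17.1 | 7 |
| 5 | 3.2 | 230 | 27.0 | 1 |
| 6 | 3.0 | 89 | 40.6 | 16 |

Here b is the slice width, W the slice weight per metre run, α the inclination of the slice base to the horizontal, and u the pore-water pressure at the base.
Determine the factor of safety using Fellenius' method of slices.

FS = 2.12

Ordinary method of slices: FS = Σ[c'·Δl_i + (W_i cosα_i − u_i·Δl_i)·tanφ'] / Σ W_i sinα_i, with Δl_i = b_i / cosα_i.
Slice 1: Δl = 2.4/cos(-8.7°) = 2.428 m; N'_1 = 48·cos(-8.7°) − 2·2.428 = 42.6; c'Δl = 20.64; W sinα = -7.3
Slice 2: Δl = 2.1/cos(-0.4°) = 2.100 m; N'_2 = 109·cos(-0.4°) − 17·2.100 = 73.3; c'Δl = 17.85; W sinα = -0.8
Slice 3: Δl = 2.8/cos8.5° = 2.831 m; N'_3 = 223·cos8.5° − 37·2.831 = 115.8; c'Δl = 24.06; W sinα = 33.0
Slice 4: Δl = 1.8/cos17.1° = 1.883 m; N'_4 = 166·cos17.1° − 7·1.883 = 145.5; c'Δl = 16.01; W sinα = 48.8
Slice 5: Δl = 3.2/cos27.0° = 3.591 m; N'_5 = 230·cos27.0° − 1·3.591 = 201.3; c'Δl = 30.53; W sinα = 104.4
Slice 6: Δl = 3.0/cos40.6° = 3.951 m; N'_6 = 89·cos40.6° − 16·3.951 = 4.4; c'Δl = 33.58; W sinα = 57.9
Σc'Δl = 142.7 kN/m; ΣN' = 582.9 kN/m; ΣW sinα = 236.1 kN/m
Resisting = 142.7 + 582.9·tan31.6° = 142.7 + 358.6 = 501.3 kN/m
FS = 501.3 / 236.1 = 2.123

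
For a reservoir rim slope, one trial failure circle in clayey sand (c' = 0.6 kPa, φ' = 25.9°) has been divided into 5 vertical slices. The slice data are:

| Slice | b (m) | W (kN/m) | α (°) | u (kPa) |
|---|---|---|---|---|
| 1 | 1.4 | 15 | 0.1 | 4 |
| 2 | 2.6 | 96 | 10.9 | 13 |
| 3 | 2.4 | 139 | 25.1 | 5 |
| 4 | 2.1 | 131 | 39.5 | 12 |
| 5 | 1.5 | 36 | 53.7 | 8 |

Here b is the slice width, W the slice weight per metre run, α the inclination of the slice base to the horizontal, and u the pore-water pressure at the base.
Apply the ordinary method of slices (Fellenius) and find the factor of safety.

Ordinary method of slices: FS = Σ[c'·Δl_i + (W_i cosα_i − u_i·Δl_i)·tanφ'] / Σ W_i sinα_i, with Δl_i = b_i / cosα_i.
Slice 1: Δl = 1.4/cos0.1° = 1.400 m; N'_1 = 15·cos0.1° − 4·1.400 = 9.4; c'Δl = 0.84; W sinα = 0.0
Slice 2: Δl = 2.6/cos10.9° = 2.648 m; N'_2 = 96·cos10.9° − 13·2.648 = 59.8; c'Δl = 1.59; W sinα = 18.2
Slice 3: Δl = 2.4/cos25.1° = 2.650 m; N'_3 = 139·cos25.1° − 5·2.650 = 112.6; c'Δl = 1.59; W sinα = 59.0
Slice 4: Δl = 2.1/cos39.5° = 2.722 m; N'_4 = 131·cos39.5° − 12·2.722 = 68.4; c'Δl = 1.63; W sinα = 83.3
Slice 5: Δl = 1.5/cos53.7° = 2.534 m; N'_5 = 36·cos53.7° − 8·2.534 = 1.0; c'Δl = 1.52; W sinα = 29.0
Σc'Δl = 7.2 kN/m; ΣN' = 251.3 kN/m; ΣW sinα = 189.5 kN/m
Resisting = 7.2 + 251.3·tan25.9° = 7.2 + 122.0 = 129.2 kN/m
FS = 129.2 / 189.5 = 0.682

FS = 0.68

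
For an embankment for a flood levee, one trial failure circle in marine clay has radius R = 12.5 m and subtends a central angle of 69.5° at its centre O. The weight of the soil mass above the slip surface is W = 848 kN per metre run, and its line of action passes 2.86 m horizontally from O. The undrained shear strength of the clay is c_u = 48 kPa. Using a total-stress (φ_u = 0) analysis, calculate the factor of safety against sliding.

FS = 3.75

Taking moments about the centre O, the resisting moment is provided by the undrained shear strength acting along the arc:
Arc length L_a = R·θ = 12.5·(69.5°·π/180) = 12.5·1.2130 = 15.16 m
M_R = c_u·L_a·R = 48·15.16·12.5 = 9097.5 kN·m/m
M_D = W·d = 848·2.86 = 2425.3 kN·m/m
FS = M_R / M_D = 9097.5 / 2425.3 = 3.751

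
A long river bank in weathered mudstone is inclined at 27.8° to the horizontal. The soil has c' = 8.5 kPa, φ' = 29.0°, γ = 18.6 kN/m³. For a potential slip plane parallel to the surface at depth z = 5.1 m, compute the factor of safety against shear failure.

For an infinite slope with a slip plane parallel to the surface (no pore pressure): FS = [c' + γz cos²β tanφ'] / [γz sinβ cosβ].
γz = 18.6·5.1 = 94.86 kN/m²
Numerator = 8.5 + 94.86·cos²27.8°·tan29.0° = 8.5 + 94.86·0.7825·0.5543 = 49.644 kPa
Denominator = 94.86·sin27.8°·cos27.8° = 94.86·0.4664·0.8846 = 39.135 kPa
FS = 49.644 / 39.135 = 1.269

FS = 1.27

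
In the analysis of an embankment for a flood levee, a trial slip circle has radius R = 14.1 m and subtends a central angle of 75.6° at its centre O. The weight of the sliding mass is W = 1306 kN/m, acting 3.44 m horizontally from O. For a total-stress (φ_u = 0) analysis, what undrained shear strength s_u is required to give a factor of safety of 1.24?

FS = s_u·L_a·R / (W·d), so s_u = FS·W·d / (L_a·R).
Arc length L_a = R·θ = 14.1·(75.6°·π/180) = 14.1·1.3195 = 18.60 m
s_u = 1.24·1306·3.44 / (18.60·14.1) = 5570.9 / 262.32 = 21.24 kPa

s_u = 21.2 kPa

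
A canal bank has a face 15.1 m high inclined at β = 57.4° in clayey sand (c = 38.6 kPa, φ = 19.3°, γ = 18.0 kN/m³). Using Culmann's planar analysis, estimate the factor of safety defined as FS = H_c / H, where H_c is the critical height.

FS = 2.12

H_c = (4c/γ) · sinβ cosφ / [1 − cos(β − φ)]
    = (4·38.6/18.0) · sin57.4°·cos19.3° / [1 − cos38.1°]
    = 8.578 · 0.7951 / 0.2131 = 32.01 m
FS = H_c / H = 32.01 / 15.1 = 2.120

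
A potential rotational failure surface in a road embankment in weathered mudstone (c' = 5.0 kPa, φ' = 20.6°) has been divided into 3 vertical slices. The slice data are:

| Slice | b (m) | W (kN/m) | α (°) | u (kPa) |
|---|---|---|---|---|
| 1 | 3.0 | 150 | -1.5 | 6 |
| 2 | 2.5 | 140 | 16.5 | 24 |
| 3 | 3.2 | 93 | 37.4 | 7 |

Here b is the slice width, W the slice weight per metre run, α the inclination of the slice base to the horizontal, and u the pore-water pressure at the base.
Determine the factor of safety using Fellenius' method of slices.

Ordinary method of slices: FS = Σ[c'·Δl_i + (W_i cosα_i − u_i·Δl_i)·tanφ'] / Σ W_i sinα_i, with Δl_i = b_i / cosα_i.
Slice 1: Δl = 3.0/cos(-1.5°) = 3.001 m; N'_1 = 150·cos(-1.5°) − 6·3.001 = 131.9; c'Δl = 15.01; W sinα = -3.9
Slice 2: Δl = 2.5/cos16.5° = 2.607 m; N'_2 = 140·cos16.5° − 24·2.607 = 71.7; c'Δl = 13.04; W sinα = 39.8
Slice 3: Δl = 3.2/cos37.4° = 4.028 m; N'_3 = 93·cos37.4° − 7·4.028 = 45.7; c'Δl = 20.14; W sinα = 56.5
Σc'Δl = 48.2 kN/m; ΣN' = 249.3 kN/m; ΣW sinα = 92.3 kN/m
Resisting = 48.2 + 249.3·tan20.6° = 48.2 + 93.7 = 141.9 kN/m
FS = 141.9 / 92.3 = 1.537

FS = 1.54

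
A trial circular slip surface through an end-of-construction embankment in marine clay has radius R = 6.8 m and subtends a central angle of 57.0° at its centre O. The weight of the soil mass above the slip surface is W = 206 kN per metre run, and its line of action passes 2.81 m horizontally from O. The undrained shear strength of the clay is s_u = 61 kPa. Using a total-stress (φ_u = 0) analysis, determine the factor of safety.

FS = 4.85

Taking moments about the centre O, the resisting moment is provided by the undrained shear strength acting along the arc:
Arc length L_a = R·θ = 6.8·(57.0°·π/180) = 6.8·0.9948 = 6.76 m
M_R = s_u·L_a·R = 61·6.76·6.8 = 2806.1 kN·m/m
M_D = W·d = 206·2.81 = 578.9 kN·m/m
FS = M_R / M_D = 2806.1 / 578.9 = 4.848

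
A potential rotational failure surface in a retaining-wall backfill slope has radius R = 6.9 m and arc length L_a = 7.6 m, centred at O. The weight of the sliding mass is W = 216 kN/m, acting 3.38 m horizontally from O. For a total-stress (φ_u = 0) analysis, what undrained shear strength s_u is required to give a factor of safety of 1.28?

FS = s_u·L_a·R / (W·d), so s_u = FS·W·d / (L_a·R).
s_u = 1.28·216·3.38 / (7.60·6.9) = 934.5 / 52.44 = 17.82 kPa

s_u = 17.8 kPa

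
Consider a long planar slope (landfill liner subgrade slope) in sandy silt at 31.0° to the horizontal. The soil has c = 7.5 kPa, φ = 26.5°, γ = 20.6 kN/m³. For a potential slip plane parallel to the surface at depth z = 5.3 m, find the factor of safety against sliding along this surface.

For an infinite slope with a slip plane parallel to the surface (no pore pressure): FS = [c + γz cos²β tanφ] / [γz sinβ cosβ].
γz = 20.6·5.3 = 109.18 kN/m²
Numerator = 7.5 + 109.18·cos²31.0°·tan26.5° = 7.5 + 109.18·0.7347·0.4986 = 47.495 kPa
Denominator = 109.18·sin31.0°·cos31.0° = 109.18·0.5150·0.8572 = 48.200 kPa
FS = 47.495 / 48.200 = 0.985

FS = 0.99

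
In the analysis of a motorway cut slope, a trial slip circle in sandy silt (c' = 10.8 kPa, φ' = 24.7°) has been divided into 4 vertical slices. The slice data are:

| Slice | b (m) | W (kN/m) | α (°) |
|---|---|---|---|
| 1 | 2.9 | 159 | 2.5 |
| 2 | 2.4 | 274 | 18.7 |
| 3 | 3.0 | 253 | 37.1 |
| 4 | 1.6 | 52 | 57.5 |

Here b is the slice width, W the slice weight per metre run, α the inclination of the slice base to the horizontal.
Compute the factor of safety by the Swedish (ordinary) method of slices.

Ordinary method of slices: FS = Σ[c'·Δl_i + (W_i cosα_i)·tanφ'] / Σ W_i sinα_i, with Δl_i = b_i / cosα_i.
Slice 1: Δl = 2.9/cos2.5° = 2.903 m; N'_1 = 159·cos2.5° = 158.8; c'Δl = 31.35; W sinα = 6.9
Slice 2: Δl = 2.4/cos18.7° = 2.534 m; N'_2 = 274·cos18.7° = 259.5; c'Δl = 27.36; W sinα = 87.8
Slice 3: Δl = 3.0/cos37.1° = 3.761 m; N'_3 = 253·cos37.1° = 201.8; c'Δl = 40.62; W sinα = 152.6
Slice 4: Δl = 1.6/cos57.5° = 2.978 m; N'_4 = 52·cos57.5° = 27.9; c'Δl = 32.16; W sinα = 43.9
Σc'Δl = 131.5 kN/m; ΣN' = 648.1 kN/m; ΣW sinα = 291.3 kN/m
Resisting = 131.5 + 648.1·tan24.7° = 131.5 + 298.1 = 429.6 kN/m
FS = 429.6 / 291.3 = 1.475

FS = 1.48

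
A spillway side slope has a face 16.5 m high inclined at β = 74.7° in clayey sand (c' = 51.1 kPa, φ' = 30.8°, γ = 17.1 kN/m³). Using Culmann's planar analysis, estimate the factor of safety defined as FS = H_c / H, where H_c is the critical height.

H_c = (4c'/γ) · sinβ cosφ' / [1 − cos(β − φ')]
    = (4·51.1/17.1) · sin74.7°·cos30.8° / [1 − cos43.9°]
    = 11.953 · 0.8285 / 0.2794 = 35.44 m
FS = H_c / H = 35.44 / 16.5 = 2.148

FS = 2.15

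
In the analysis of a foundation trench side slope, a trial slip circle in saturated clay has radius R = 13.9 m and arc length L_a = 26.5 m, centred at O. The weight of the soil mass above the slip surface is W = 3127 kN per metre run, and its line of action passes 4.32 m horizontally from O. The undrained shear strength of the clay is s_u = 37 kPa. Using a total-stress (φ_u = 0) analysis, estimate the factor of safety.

FS = 1.01

Taking moments about the centre O, the resisting moment is provided by the undrained shear strength acting along the arc:
M_R = s_u·L_a·R = 37·26.50·13.9 = 13629.0 kN·m/m
M_D = W·d = 3127·4.32 = 13508.6 kN·m/m
FS = M_R / M_D = 13629.0 / 13508.6 = 1.009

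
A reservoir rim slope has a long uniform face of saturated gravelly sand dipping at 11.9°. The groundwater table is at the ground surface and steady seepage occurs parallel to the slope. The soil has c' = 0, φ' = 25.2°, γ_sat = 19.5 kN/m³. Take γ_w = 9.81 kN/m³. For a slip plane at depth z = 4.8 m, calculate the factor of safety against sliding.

FS = 1.11

With seepage parallel to the slope and the water table at the surface, the effective normal stress on the slip plane uses the buoyant unit weight γ' = γ_sat − γ_w while the driving shear stress uses γ_sat:
FS = [c' + γ' z cos²β tanφ'] / [γ_sat z sinβ cosβ]
(For c' = 0 this reduces to FS = (γ'/γ_sat)·tanφ'/tanβ.)
γ' = 19.5 − 9.81 = 9.69 kN/m³
Numerator = 0.0 + 9.69·4.8·cos²11.9°·tan25.2° = 0.0 + 9.69·4.8·0.9575·0.4706 = 20.956 kPa
Denominator = 19.5·4.8·sin11.9°·cos11.9° = 19.5·4.8·0.2062·0.9785 = 18.886 kPa
FS = 20.956 / 18.886 = 1.110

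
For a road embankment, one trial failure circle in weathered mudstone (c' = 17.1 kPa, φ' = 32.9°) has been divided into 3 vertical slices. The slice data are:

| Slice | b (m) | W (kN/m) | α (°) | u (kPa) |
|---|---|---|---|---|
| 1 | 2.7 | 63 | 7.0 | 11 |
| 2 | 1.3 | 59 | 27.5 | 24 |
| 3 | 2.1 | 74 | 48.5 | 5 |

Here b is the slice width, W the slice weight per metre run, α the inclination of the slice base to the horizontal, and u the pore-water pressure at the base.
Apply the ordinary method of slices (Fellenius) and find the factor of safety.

Ordinary method of slices: FS = Σ[c'·Δl_i + (W_i cosα_i − u_i·Δl_i)·tanφ'] / Σ W_i sinα_i, with Δl_i = b_i / cosα_i.
Slice 1: Δl = 2.7/cos7.0° = 2.720 m; N'_1 = 63·cos7.0° − 11·2.720 = 32.6; c'Δl = 46.52; W sinα = 7.7
Slice 2: Δl = 1.3/cos27.5° = 1.466 m; N'_2 = 59·cos27.5° − 24·1.466 = 17.2; c'Δl = 25.06; W sinα = 27.2
Slice 3: Δl = 2.1/cos48.5° = 3.169 m; N'_3 = 74·cos48.5° − 5·3.169 = 33.2; c'Δl = 54.19; W sinα = 55.4
Σc'Δl = 125.8 kN/m; ΣN' = 83.0 kN/m; ΣW sinα = 90.3 kN/m
Resisting = 125.8 + 83.0·tan32.9° = 125.8 + 53.7 = 179.4 kN/m
FS = 179.4 / 90.3 = 1.986

FS = 1.99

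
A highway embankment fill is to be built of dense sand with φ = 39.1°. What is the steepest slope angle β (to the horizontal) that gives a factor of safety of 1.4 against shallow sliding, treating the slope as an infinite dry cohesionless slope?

For an infinite dry cohesionless slope FS = tanφ/tanβ, so tanβ = tanφ / FS.
tanβ = tan39.1° / 1.4 = 0.8127 / 1.4 = 0.5805
β = arctan(0.5805) = 30.13°

β = 30.1°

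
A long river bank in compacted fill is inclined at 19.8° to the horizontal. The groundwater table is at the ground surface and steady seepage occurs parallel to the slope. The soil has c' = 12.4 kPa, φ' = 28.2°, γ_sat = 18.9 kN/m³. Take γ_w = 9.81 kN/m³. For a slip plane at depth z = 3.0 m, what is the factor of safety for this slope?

With seepage parallel to the slope and the water table at the surface, the effective normal stress on the slip plane uses the buoyant unit weight γ' = γ_sat − γ_w while the driving shear stress uses γ_sat:
FS = [c' + γ' z cos²β tanφ'] / [γ_sat z sinβ cosβ]
γ' = 18.9 − 9.81 = 9.09 kN/m³
Numerator = 12.4 + 9.09·3.0·cos²19.8°·tan28.2° = 12.4 + 9.09·3.0·0.8853·0.5362 = 25.344 kPa
Denominator = 18.9·3.0·sin19.8°·cos19.8° = 18.9·3.0·0.3387·0.9409 = 18.071 kPa
FS = 25.344 / 18.071 = 1.402

FS = 1.40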